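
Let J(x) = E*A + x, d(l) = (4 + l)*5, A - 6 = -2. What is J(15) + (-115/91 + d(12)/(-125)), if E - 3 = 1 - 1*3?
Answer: 38894/2275 ≈ 17.096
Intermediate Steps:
A = 4 (A = 6 - 2 = 4)
d(l) = 20 + 5*l
E = 1 (E = 3 + (1 - 1*3) = 3 + (1 - 3) = 3 - 2 = 1)
J(x) = 4 + x (J(x) = 1*4 + x = 4 + x)
J(15) + (-115/91 + d(12)/(-125)) = (4 + 15) + (-115/91 + (20 + 5*12)/(-125)) = 19 + (-115*1/91 + (20 + 60)*(-1/125)) = 19 + (-115/91 + 80*(-1/125)) = 19 + (-115/91 - 16/25) = 19 - 4331/2275 = 38894/2275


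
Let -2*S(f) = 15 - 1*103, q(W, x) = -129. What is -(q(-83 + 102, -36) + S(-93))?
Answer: 85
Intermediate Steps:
S(f) = 44 (S(f) = -(15 - 1*103)/2 = -(15 - 103)/2 = -½*(-88) = 44)
-(q(-83 + 102, -36) + S(-93)) = -(-129 + 44) = -1*(-85) = 85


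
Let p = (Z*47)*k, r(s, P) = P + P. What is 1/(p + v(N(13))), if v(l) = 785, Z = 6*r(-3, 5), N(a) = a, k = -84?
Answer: -1/236095 ≈ -4.2356e-6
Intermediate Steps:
r(s, P) = 2*P
Z = 60 (Z = 6*(2*5) = 6*10 = 60)
p = -236880 (p = (60*47)*(-84) = 2820*(-84) = -236880)
1/(p + v(N(13))) = 1/(-236880 + 785) = 1/(-236095) = -1/236095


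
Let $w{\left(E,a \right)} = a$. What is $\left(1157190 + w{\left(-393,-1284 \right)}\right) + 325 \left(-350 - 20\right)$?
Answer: $1035656$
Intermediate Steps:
$\left(1157190 + w{\left(-393,-1284 \right)}\right) + 325 \left(-350 - 20\right) = \left(1157190 - 1284\right) + 325 \left(-350 - 20\right) = 1155906 + 325 \left(-370\right) = 1155906 - 120250 = 1035656$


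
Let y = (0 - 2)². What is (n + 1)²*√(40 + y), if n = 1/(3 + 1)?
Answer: 25*√11/8 ≈ 10.364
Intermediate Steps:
n = ¼ (n = 1/4 = ¼ ≈ 0.25000)
y = 4 (y = (-2)² = 4)
(n + 1)²*√(40 + y) = (¼ + 1)²*√(40 + 4) = (5/4)²*√44 = 25*(2*√11)/16 = 25*√11/8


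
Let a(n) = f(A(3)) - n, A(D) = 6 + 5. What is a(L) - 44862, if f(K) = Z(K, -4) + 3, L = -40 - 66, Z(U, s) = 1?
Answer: -44752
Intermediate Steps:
A(D) = 11
L = -106
f(K) = 4 (f(K) = 1 + 3 = 4)
a(n) = 4 - n
a(L) - 44862 = (4 - 1*(-106)) - 44862 = (4 + 106) - 44862 = 110 - 44862 = -44752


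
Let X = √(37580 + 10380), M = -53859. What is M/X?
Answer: -53859*√11990/23980 ≈ -245.93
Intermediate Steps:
X = 2*√11990 (X = √47960 = 2*√11990 ≈ 219.00)
M/X = -53859*√11990/23980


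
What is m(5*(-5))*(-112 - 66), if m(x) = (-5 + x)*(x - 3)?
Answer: -149520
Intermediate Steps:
m(x) = (-5 + x)*(-3 + x)
m(5*(-5))*(-112 - 66) = (15 + (5*(-5))² - 40*(-5))*(-112 - 66) = (15 + (-25)² - 8*(-25))*(-178) = (15 + 625 + 200)*(-178) = 840*(-178) = -149520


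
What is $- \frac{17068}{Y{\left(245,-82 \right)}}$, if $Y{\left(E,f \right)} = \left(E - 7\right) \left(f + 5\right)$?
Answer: $\frac{502}{539} \approx 0.93135$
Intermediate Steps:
$Y{\left(E,f \right)} = \left(-7 + E\right) \left(5 + f\right)$
$- \frac{17068}{Y{\left(245,-82 \right)}} = - \frac{17068}{-35 - -574 + 5 \cdot 245 + 245 \left(-82\right)} = - \frac{17068}{-35 + 574 + 1225 - 20090} = - \frac{17068}{-18326} = \left(-17068\right) \left(- \frac{1}{18326}\right) = \frac{502}{539}$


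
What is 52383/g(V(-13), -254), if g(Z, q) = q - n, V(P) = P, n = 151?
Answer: -17461/135 ≈ -129.34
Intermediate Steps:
g(Z, q) = -151 + q (g(Z, q) = q - 1*151 = q - 151 = -151 + q)
52383/g(V(-13), -254) = 52383/(-151 - 254) = 52383/(-405) = 52383*(-1/405) = -17461/135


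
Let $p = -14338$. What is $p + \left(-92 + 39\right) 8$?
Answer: $-14762$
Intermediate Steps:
$p + \left(-92 + 39\right) 8 = -14338 + \left(-92 + 39\right) 8 = -14338 - 424 = -14762$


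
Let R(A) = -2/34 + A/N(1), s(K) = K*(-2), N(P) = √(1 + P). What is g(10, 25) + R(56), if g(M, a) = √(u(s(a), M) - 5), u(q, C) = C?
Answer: -1/17 + √5 + 28*√2 ≈ 41.775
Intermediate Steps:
s(K) = -2*K
R(A) = -1/17 + A*√2/2 (R(A) = -2/34 + A/(√(1 + 1)) = -2*1/34 + A/(√2) = -1/17 + A*(√2/2) = -1/17 + A*√2/2)
g(M, a) = √(-5 + M) (g(M, a) = √(M - 5) = √(-5 + M))
g(10, 25) + R(56) = √(-5 + 10) + (-1/17 + (½)*56*√2) = √5 + (-1/17 + 28*√2) = -1/17 + √5 + 28*√2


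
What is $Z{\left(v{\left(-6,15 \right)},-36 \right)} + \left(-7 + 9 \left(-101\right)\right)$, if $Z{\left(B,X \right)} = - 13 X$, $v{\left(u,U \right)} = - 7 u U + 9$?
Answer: $-448$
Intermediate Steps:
$v{\left(u,U \right)} = 9 - 7 U u$ ($v{\left(u,U \right)} = - 7 U u + 9 = 9 - 7 U u$)
$Z{\left(v{\left(-6,15 \right)},-36 \right)} + \left(-7 + 9 \left(-101\right)\right) = \left(-13\right) \left(-36\right) + \left(-7 + 9 \left(-101\right)\right) = 468 - 916 = -448$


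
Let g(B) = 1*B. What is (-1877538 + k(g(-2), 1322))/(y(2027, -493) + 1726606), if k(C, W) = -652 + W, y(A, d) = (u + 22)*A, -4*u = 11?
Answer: -1072496/1008929 ≈ -1.0630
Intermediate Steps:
u = -11/4 (u = -¼*11 = -11/4 ≈ -2.7500)
g(B) = B
y(A, d) = 77*A/4 (y(A, d) = (-11/4 + 22)*A = 77*A/4)
(-1877538 + k(g(-2), 1322))/(y(2027, -493) + 1726606) = (-1877538 + (-652 + 1322))/((77/4)*2027 + 1726606) = (-1877538 + 670)/(156079/4 + 1726606) = -1876868/7062503/4 = -1876868*4/7062503 = -1072496/1008929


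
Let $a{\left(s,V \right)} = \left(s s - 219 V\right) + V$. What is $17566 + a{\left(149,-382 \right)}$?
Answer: $123043$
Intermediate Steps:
$a{\left(s,V \right)} = s^{2} - 218 V$ ($a{\left(s,V \right)} = \left(s^{2} - 219 V\right) + V = s^{2} - 218 V$)
$17566 + a{\left(149,-382 \right)} = 17566 + \left(149^{2} - -83276\right) = 17566 + \left(22201 + 83276\right) = 17566 + 105477 = 123043$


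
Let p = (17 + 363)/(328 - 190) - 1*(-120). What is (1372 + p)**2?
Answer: 10637447044/4761 ≈ 2.2343e+6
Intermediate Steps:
p = 8470/69 (p = 380/138 + 120 = 380*(1/138) + 120 = 190/69 + 120 = 8470/69 ≈ 122.75)
(1372 + p)**2 = (1372 + 8470/69)**2 = (103138/69)**2 = 10637447044/4761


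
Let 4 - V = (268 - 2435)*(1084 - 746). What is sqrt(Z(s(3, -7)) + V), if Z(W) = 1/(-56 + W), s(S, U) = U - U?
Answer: sqrt(574240786)/28 ≈ 855.83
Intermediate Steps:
s(S, U) = 0
V = 732450 (V = 4 - (268 - 2435)*(1084 - 746) = 4 - (-2167)*338 = 4 - 1*(-732446) = 4 + 732446 = 732450)
sqrt(Z(s(3, -7)) + V) = sqrt(1/(-56 + 0) + 732450) = sqrt(1/(-56) + 732450) = sqrt(-1/56 + 732450) = sqrt(41017199/56) = sqrt(574240786)/28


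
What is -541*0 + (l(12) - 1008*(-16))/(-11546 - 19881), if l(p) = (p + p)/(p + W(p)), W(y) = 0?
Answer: -16130/31427 ≈ -0.51325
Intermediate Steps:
l(p) = 2 (l(p) = (p + p)/(p + 0) = (2*p)/p = 2)
-541*0 + (l(12) - 1008*(-16))/(-11546 - 19881) = -541*0 + (2 - 1008*(-16))/(-11546 - 19881) = 0 + (2 + 16128)/(-31427) = 0 + 16130*(-1/31427) = 0 - 16130/31427 = -16130/31427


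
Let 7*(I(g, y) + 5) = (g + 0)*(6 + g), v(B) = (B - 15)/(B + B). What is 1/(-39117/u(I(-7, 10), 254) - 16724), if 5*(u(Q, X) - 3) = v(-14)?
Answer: -449/12985456 ≈ -3.4577e-5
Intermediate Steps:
v(B) = (-15 + B)/(2*B) (v(B) = (-15 + B)/((2*B)) = (-15 + B)*(1/(2*B)) = (-15 + B)/(2*B))
I(g, y) = -5 + g*(6 + g)/7 (I(g, y) = -5 + ((g + 0)*(6 + g))/7 = -5 + (g*(6 + g))/7 = -5 + g*(6 + g)/7)
u(Q, X) = 449/140 (u(Q, X) = 3 + ((1/2)*(-15 - 14)/(-14))/5 = 3 + ((1/2)*(-1/14)*(-29))/5 = 3 + (1/5)*(29/28) = 3 + 29/140 = 449/140)
1/(-39117/u(I(-7, 10), 254) - 16724) = 1/(-39117/449/140 - 16724) = 1/(-39117*140/449 - 16724) = 1/(-5476380/449 - 16724) = 1/(-12985456/449) = -449/12985456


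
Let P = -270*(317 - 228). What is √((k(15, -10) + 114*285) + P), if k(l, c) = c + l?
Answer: √8465 ≈ 92.005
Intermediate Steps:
P = -24030 (P = -270*89 = -24030)
√((k(15, -10) + 114*285) + P) = √(((-10 + 15) + 114*285) - 24030) = √((5 + 32490) - 24030) = √(32495 - 24030) = √8465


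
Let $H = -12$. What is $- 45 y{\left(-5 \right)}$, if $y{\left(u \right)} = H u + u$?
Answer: $-2475$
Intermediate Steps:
$y{\left(u \right)} = - 11 u$ ($y{\left(u \right)} = - 12 u + u = - 11 u$)
$- 45 y{\left(-5 \right)} = - 45 \left(\left(-11\right) \left(-5\right)\right) = \left(-45\right) 55 = -2475$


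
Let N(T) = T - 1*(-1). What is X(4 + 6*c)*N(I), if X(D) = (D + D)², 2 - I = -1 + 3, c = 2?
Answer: 1024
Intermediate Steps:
I = 0 (I = 2 - (-1 + 3) = 2 - 1*2 = 2 - 2 = 0)
N(T) = 1 + T (N(T) = T + 1 = 1 + T)
X(D) = 4*D² (X(D) = (2*D)² = 4*D²)
X(4 + 6*c)*N(I) = (4*(4 + 6*2)²)*(1 + 0) = (4*(4 + 12)²)*1 = (4*16²)*1 = (4*256)*1 = 1024*1 = 1024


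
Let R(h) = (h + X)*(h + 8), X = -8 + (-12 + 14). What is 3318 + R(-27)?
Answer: 3945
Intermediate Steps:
X = -6 (X = -8 + 2 = -6)
R(h) = (-6 + h)*(8 + h) (R(h) = (h - 6)*(h + 8) = (-6 + h)*(8 + h))
3318 + R(-27) = 3318 + (-48 + (-27)² + 2*(-27)) = 3318 + (-48 + 729 - 54) = 3318 + 627 = 3945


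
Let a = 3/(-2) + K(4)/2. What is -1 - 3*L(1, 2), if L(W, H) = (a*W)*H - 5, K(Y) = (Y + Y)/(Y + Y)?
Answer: 20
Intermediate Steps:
K(Y) = 1 (K(Y) = (2*Y)/((2*Y)) = (2*Y)*(1/(2*Y)) = 1)
a = -1 (a = 3/(-2) + 1/2 = 3*(-½) + 1*(½) = -3/2 + ½ = -1)
L(W, H) = -5 - H*W (L(W, H) = (-W)*H - 5 = -H*W - 5 = -5 - H*W)
-1 - 3*L(1, 2) = -1 - 3*(-5 - 1*2*1) = -1 - 3*(-5 - 2) = -1 - 3*(-7) = -1 + 21 = 20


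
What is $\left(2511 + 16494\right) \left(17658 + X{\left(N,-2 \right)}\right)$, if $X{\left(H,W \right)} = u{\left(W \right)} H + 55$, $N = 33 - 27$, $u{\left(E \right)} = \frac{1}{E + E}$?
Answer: $\frac{673214115}{2} \approx 3.3661 \cdot 10^{8}$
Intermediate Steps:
$u{\left(E \right)} = \frac{1}{2 E}$
$N = 6$
$X{\left(H,W \right)} = 55 + \frac{H}{2 W}$ ($X{\left(H,W \right)} = \frac{1}{2 W} H + 55 = \frac{H}{2 W} + 55 = 55 + \frac{H}{2 W}$)
$\left(2511 + 16494\right) \left(17658 + X{\left(N,-2 \right)}\right) = \left(2511 + 16494\right) \left(17658 + \left(55 + \frac{1}{2} \cdot 6 \frac{1}{-2}\right)\right) = 19005 \left(17658 + \left(55 + \frac{1}{2} \cdot 6 \left(- \frac{1}{2}\right)\right)\right) = 19005 \left(17658 + \left(55 - \frac{3}{2}\right)\right) = 19005 \left(17658 + \frac{107}{2}\right) = 19005 \cdot \frac{35423}{2} = \frac{673214115}{2}$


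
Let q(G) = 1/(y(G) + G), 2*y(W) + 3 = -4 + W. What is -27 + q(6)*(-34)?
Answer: -365/11 ≈ -33.182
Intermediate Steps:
y(W) = -7/2 + W/2 (y(W) = -3/2 + (-4 + W)/2 = -3/2 + (-2 + W/2) = -7/2 + W/2)
q(G) = 1/(-7/2 + 3*G/2) (q(G) = 1/((-7/2 + G/2) + G) = 1/(-7/2 + 3*G/2))
-27 + q(6)*(-34) = -27 + (2/(-7 + 3*6))*(-34) = -27 + (2/(-7 + 18))*(-34) = -27 + (2/11)*(-34) = -27 - 68/11 = -365/11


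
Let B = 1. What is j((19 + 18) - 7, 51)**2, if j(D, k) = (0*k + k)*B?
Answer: 2601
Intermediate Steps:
j(D, k) = k (j(D, k) = (0*k + k)*1 = (0 + k)*1 = k*1 = k)
j((19 + 18) - 7, 51)**2 = 51**2 = 2601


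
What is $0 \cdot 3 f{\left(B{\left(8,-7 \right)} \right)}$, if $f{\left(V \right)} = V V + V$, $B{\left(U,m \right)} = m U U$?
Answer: $0$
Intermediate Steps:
$B{\left(U,m \right)} = m U^{2}$ ($B{\left(U,m \right)} = U m U = m U^{2}$)
$f{\left(V \right)} = V + V^{2}$ ($f{\left(V \right)} = V^{2} + V = V + V^{2}$)
$0 \cdot 3 f{\left(B{\left(8,-7 \right)} \right)} = 0 \cdot 3 - 7 \cdot 8^{2} \left(1 - 7 \cdot 8^{2}\right) = 0 \left(-7\right) 64 \left(1 - 448\right) = 0 \left(- 448 \left(1 - 448\right)\right) = 0 \left(\left(-448\right) \left(-447\right)\right) = 0 \cdot 200256 = 0$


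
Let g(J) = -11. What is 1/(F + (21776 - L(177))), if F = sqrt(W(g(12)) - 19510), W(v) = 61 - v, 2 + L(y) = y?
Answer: 21601/466622639 - I*sqrt(19438)/466622639 ≈ 4.6292e-5 - 2.9879e-7*I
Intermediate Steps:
L(y) = -2 + y
F = I*sqrt(19438) (F = sqrt((61 - 1*(-11)) - 19510) = sqrt((61 + 11) - 19510) = sqrt(72 - 19510) = sqrt(-19438) = I*sqrt(19438) ≈ 139.42*I)
1/(F + (21776 - L(177))) = 1/(I*sqrt(19438) + (21776 - (-2 + 177))) = 1/(I*sqrt(19438) + (21776 - 1*175)) = 1/(I*sqrt(19438) + (21776 - 175)) = 1/(I*sqrt(19438) + 21601) = 1/(21601 + I*sqrt(19438))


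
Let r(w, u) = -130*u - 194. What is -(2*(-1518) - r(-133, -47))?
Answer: 8952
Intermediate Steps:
r(w, u) = -194 - 130*u
-(2*(-1518) - r(-133, -47)) = -(2*(-1518) - (-194 - 130*(-47))) = -(-3036 - (-194 + 6110)) = -(-3036 - 1*5916) = -(-3036 - 5916) = -1*(-8952) = 8952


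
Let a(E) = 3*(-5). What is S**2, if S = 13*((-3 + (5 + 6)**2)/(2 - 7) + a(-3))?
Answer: 6295081/25 ≈ 2.5180e+5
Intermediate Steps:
a(E) = -15
S = -2509/5 (S = 13*((-3 + (5 + 6)**2)/(2 - 7) - 15) = 13*((-3 + 11**2)/(-5) - 15) = 13*((-3 + 121)*(-1/5) - 15) = 13*(118*(-1/5) - 15) = 13*(-118/5 - 15) = 13*(-193/5) = -2509/5 ≈ -501.80)
S**2 = (-2509/5)**2 = 6295081/25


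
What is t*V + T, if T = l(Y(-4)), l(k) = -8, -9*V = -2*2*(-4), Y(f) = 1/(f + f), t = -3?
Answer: -8/3 ≈ -2.6667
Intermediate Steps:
Y(f) = 1/(2*f)
V = -16/9 (V = -(-2*2)*(-4)/9 = -(-4)*(-4)/9 = -1/9*16 = -16/9 ≈ -1.7778)
T = -8
t*V + T = -3*(-16/9) - 8 = 16/3 - 8 = -8/3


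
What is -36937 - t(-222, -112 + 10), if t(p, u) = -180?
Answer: -36757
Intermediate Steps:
-36937 - t(-222, -112 + 10) = -36937 - 1*(-180) = -36937 + 180 = -36757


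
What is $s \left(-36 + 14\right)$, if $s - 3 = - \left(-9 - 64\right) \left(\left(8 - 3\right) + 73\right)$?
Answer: $-125334$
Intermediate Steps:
$s = 5697$ ($s = 3 - \left(-9 - 64\right) \left(\left(8 - 3\right) + 73\right) = 3 - - 73 \left(5 + 73\right) = 3 - \left(-73\right) 78 = 3 - -5694 = 3 + 5694 = 5697$)
$s \left(-36 + 14\right) = 5697 \left(-36 + 14\right) = 5697 \left(-22\right) = -125334$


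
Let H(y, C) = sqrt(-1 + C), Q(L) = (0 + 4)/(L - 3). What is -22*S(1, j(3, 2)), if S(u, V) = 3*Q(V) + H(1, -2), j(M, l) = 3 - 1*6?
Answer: 44 - 22*I*sqrt(3) ≈ 44.0 - 38.105*I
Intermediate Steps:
Q(L) = 4/(-3 + L)
j(M, l) = -3 (j(M, l) = 3 - 6 = -3)
S(u, V) = 12/(-3 + V) + I*sqrt(3) (S(u, V) = 3*(4/(-3 + V)) + sqrt(-1 - 2) = 12/(-3 + V) + sqrt(-3) = 12/(-3 + V) + I*sqrt(3))
-22*S(1, j(3, 2)) = -22*(12 + I*sqrt(3)*(-3 - 3))/(-3 - 3) = -22*(12 + I*sqrt(3)*(-6))/(-6) = -(-11)*(12 - 6*I*sqrt(3))/3 = -22*(-2 + I*sqrt(3)) = 44 - 22*I*sqrt(3)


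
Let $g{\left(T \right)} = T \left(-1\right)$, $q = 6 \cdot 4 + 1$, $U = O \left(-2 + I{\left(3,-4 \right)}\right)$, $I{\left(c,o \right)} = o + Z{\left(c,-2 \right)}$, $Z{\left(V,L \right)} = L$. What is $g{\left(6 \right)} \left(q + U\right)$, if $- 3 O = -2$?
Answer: $-118$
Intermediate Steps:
$O = \frac{2}{3}$ ($O = \left(- \frac{1}{3}\right) \left(-2\right) = \frac{2}{3} \approx 0.66667$)
$I{\left(c,o \right)} = -2 + o$ ($I{\left(c,o \right)} = o - 2 = -2 + o$)
$U = - \frac{16}{3}$ ($U = \frac{2 \left(-2 - 6\right)}{3} = \frac{2}{3} \left(-8\right) = - \frac{16}{3} \approx -5.3333$)
$q = 25$ ($q = 24 + 1 = 25$)
$g{\left(T \right)} = - T$
$g{\left(6 \right)} \left(q + U\right) = \left(-1\right) 6 \left(25 - \frac{16}{3}\right) = \left(-6\right) \frac{59}{3} = -118$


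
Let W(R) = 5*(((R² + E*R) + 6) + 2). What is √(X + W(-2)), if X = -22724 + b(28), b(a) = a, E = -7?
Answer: I*√22566 ≈ 150.22*I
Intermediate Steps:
W(R) = 40 - 35*R + 5*R² (W(R) = 5*(((R² - 7*R) + 6) + 2) = 5*((6 + R² - 7*R) + 2) = 5*(8 + R² - 7*R) = 40 - 35*R + 5*R²)
X = -22696 (X = -22724 + 28 = -22696)
√(X + W(-2)) = √(-22696 + (40 - 35*(-2) + 5*(-2)²)) = √(-22696 + (40 + 70 + 5*4)) = √(-22696 + (40 + 70 + 20)) = √(-22696 + 130) = √(-22566) = I*√22566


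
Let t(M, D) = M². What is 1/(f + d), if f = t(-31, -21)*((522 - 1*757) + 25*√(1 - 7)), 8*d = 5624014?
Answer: 7634668/3698420976889 - 384400*I*√6/3698420976889 ≈ 2.0643e-6 - 2.5459e-7*I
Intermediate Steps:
d = 2812007/4 (d = (⅛)*5624014 = 2812007/4 ≈ 7.0300e+5)
f = -225835 + 24025*I*√6 (f = (-31)²*((522 - 1*757) + 25*√(1 - 7)) = 961*((522 - 757) + 25*√(-6)) = 961*(-235 + 25*(I*√6)) = 961*(-235 + 25*I*√6) = -225835 + 24025*I*√6 ≈ -2.2584e+5 + 58849.0*I)
1/(f + d) = 1/((-225835 + 24025*I*√6) + 2812007/4) = 1/(1908667/4 + 24025*I*√6)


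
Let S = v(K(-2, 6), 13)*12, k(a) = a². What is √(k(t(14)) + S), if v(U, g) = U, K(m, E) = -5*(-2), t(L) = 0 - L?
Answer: 2*√79 ≈ 17.776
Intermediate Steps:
t(L) = -L
K(m, E) = 10
S = 120 (S = 10*12 = 120)
√(k(t(14)) + S) = √((-1*14)² + 120) = √((-14)² + 120) = √(196 + 120) = √316 = 2*√79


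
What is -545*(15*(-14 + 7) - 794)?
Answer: 489955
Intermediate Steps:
-545*(15*(-14 + 7) - 794) = -545*(15*(-7) - 794) = -545*(-105 - 794) = -545*(-899) = 489955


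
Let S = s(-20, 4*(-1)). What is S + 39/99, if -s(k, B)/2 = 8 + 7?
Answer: -977/33 ≈ -29.606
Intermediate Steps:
s(k, B) = -30 (s(k, B) = -2*(8 + 7) = -2*15 = -30)
S = -30
S + 39/99 = -30 + 39/99 = -30 + 39*(1/99) = -30 + 13/33 = -977/33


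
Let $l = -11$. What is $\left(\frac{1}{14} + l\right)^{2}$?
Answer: $\frac{23409}{196} \approx 119.43$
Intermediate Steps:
$\left(\frac{1}{14} + l\right)^{2} = \left(\frac{1}{14} - 11\right)^{2} = \left(- \frac{153}{14}\right)^{2} = \frac{23409}{196}$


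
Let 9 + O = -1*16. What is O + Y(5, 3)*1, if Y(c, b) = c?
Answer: -20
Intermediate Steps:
O = -25 (O = -9 - 1*16 = -9 - 16 = -25)
O + Y(5, 3)*1 = -25 + 5*1 = -25 + 5 = -20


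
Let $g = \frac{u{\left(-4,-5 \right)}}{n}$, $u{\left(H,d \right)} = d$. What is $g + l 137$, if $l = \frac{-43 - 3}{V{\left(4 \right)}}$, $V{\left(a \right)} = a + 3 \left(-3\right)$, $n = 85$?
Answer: $\frac{107129}{85} \approx 1260.3$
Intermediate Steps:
$g = - \frac{1}{17}$ ($g = - \frac{5}{85} = \left(-5\right) \frac{1}{85} = - \frac{1}{17} \approx -0.058824$)
$V{\left(a \right)} = -9 + a$ ($V{\left(a \right)} = a - 9 = -9 + a$)
$l = \frac{46}{5}$ ($l = \frac{-43 - 3}{-9 + 4} = - \frac{46}{-5} = \left(-46\right) \left(- \frac{1}{5}\right) = \frac{46}{5} \approx 9.2$)
$g + l 137 = - \frac{1}{17} + \frac{46}{5} \cdot 137 = - \frac{1}{17} + \frac{6302}{5} = \frac{107129}{85}$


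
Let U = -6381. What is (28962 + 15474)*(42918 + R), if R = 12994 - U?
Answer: 2768051748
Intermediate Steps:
R = 19375 (R = 12994 - 1*(-6381) = 12994 + 6381 = 19375)
(28962 + 15474)*(42918 + R) = (28962 + 15474)*(42918 + 19375) = 44436*62293 = 2768051748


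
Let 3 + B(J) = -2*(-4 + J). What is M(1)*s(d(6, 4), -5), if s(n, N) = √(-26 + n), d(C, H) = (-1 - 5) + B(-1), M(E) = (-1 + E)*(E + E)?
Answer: 0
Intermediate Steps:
B(J) = 5 - 2*J (B(J) = -3 - 2*(-4 + J) = -3 + (8 - 2*J) = 5 - 2*J)
M(E) = 2*E*(-1 + E) (M(E) = (-1 + E)*(2*E) = 2*E*(-1 + E))
d(C, H) = 1 (d(C, H) = (-1 - 5) + (5 - 2*(-1)) = -6 + (5 + 2) = -6 + 7 = 1)
M(1)*s(d(6, 4), -5) = (2*1*(-1 + 1))*√(-26 + 1) = (2*1*0)*√(-25) = 0*(5*I) = 0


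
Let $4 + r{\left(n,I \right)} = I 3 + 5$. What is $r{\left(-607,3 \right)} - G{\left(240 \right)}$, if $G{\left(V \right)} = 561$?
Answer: $-551$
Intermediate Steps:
$r{\left(n,I \right)} = 1 + 3 I$ ($r{\left(n,I \right)} = -4 + \left(I 3 + 5\right) = -4 + \left(3 I + 5\right) = -4 + \left(5 + 3 I\right) = 1 + 3 I$)
$r{\left(-607,3 \right)} - G{\left(240 \right)} = \left(1 + 3 \cdot 3\right) - 561 = \left(1 + 9\right) - 561 = 10 - 561 = -551$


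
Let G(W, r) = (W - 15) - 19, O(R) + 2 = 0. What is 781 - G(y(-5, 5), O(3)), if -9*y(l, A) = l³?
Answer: 7210/9 ≈ 801.11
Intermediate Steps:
O(R) = -2 (O(R) = -2 + 0 = -2)
y(l, A) = -l³/9
G(W, r) = -34 + W (G(W, r) = (-15 + W) - 19 = -34 + W)
781 - G(y(-5, 5), O(3)) = 781 - (-34 - ⅑*(-5)³) = 781 - (-34 - ⅑*(-125)) = 781 - (-34 + 125/9) = 781 - 1*(-181/9) = 781 + 181/9 = 7210/9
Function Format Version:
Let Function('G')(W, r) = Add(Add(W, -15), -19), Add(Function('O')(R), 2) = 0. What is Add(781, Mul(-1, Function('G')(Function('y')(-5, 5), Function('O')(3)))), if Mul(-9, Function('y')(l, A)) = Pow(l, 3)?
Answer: Rational(7210, 9) ≈ 801.11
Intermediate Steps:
Function('O')(R) = -2 (Function('O')(R) = Add(-2, 0) = -2)
Function('y')(l, A) = Mul(Rational(-1, 9), Pow(l, 3))
Function('G')(W, r) = Add(-34, W) (Function('G')(W, r) = Add(Add(-15, W), -19) = Add(-34, W))
Add(781, Mul(-1, Function('G')(Function('y')(-5, 5), Function('O')(3)))) = Add(781, Mul(-1, Add(-34, Mul(Rational(-1, 9), Pow(-5, 3))))) = Add(781, Mul(-1, Add(-34, Mul(Rational(-1, 9), -125)))) = Add(781, Mul(-1, Add(-34, Rational(125, 9)))) = Add(781, Mul(-1, Rational(-181, 9))) = Add(781, Rational(181, 9)) = Rational(7210, 9)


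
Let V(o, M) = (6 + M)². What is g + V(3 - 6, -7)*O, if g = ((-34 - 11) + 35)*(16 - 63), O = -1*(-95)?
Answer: 565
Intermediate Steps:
O = 95
g = 470 (g = (-45 + 35)*(-47) = -10*(-47) = 470)
g + V(3 - 6, -7)*O = 470 + (6 - 7)²*95 = 470 + (-1)²*95 = 470 + 1*95 = 470 + 95 = 565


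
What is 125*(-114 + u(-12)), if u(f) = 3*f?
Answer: -18750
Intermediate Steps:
125*(-114 + u(-12)) = 125*(-114 + 3*(-12)) = 125*(-114 - 36) = 125*(-150) = -18750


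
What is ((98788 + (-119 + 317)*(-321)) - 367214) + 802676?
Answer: 470692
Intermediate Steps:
((98788 + (-119 + 317)*(-321)) - 367214) + 802676 = ((98788 + 198*(-321)) - 367214) + 802676 = ((98788 - 63558) - 367214) + 802676 = (35230 - 367214) + 802676 = -331984 + 802676 = 470692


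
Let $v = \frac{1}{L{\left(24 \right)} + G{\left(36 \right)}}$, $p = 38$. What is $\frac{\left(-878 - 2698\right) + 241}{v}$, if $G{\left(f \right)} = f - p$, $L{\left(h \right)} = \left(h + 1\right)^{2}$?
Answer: $-2077705$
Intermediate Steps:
$L{\left(h \right)} = \left(1 + h\right)^{2}$
$G{\left(f \right)} = -38 + f$ ($G{\left(f \right)} = f - 38 = -38 + f$)
$v = \frac{1}{623}$ ($v = \frac{1}{\left(1 + 24\right)^{2} + \left(-38 + 36\right)} = \frac{1}{25^{2} - 2} = \frac{1}{625 - 2} = \frac{1}{623} \approx 0.0016051$)
$\frac{\left(-878 - 2698\right) + 241}{v} = \left(\left(-878 - 2698\right) + 241\right) \frac{1}{\frac{1}{623}} = \left(-3576 + 241\right) 623 = \left(-3335\right) 623 = -2077705$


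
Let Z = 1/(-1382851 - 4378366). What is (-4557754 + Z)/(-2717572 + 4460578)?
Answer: -8752736608873/3347278599434 ≈ -2.6149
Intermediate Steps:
Z = -1/5761217 (Z = 1/(-5761217) = -1/5761217 ≈ -1.7357e-7)
(-4557754 + Z)/(-2717572 + 4460578) = (-4557754 - 1/5761217)/(-2717572 + 4460578) = -26258209826619/5761217/1743006 = -26258209826619/5761217*1/1743006 = -8752736608873/3347278599434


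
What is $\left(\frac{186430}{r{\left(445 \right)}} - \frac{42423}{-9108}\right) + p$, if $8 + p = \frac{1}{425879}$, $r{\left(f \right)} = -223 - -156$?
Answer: $- \frac{241337677509779}{86628899148} \approx -2785.9$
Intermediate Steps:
$r{\left(f \right)} = -67$ ($r{\left(f \right)} = -223 + 156 = -67$)
$p = - \frac{3407031}{425879}$ ($p = -8 + \frac{1}{425879} = - \frac{3407031}{425879} \approx -8.0$)
$\left(\frac{186430}{r{\left(445 \right)}} - \frac{42423}{-9108}\right) + p = \left(\frac{186430}{-67} - \frac{42423}{-9108}\right) - \frac{3407031}{425879} = \left(186430 \left(- \frac{1}{67}\right) - - \frac{14141}{3036}\right) - \frac{3407031}{425879} = \left(- \frac{186430}{67} + \frac{14141}{3036}\right) - \frac{3407031}{425879} = - \frac{565054033}{203412} - \frac{3407031}{425879} = - \frac{241337677509779}{86628899148}$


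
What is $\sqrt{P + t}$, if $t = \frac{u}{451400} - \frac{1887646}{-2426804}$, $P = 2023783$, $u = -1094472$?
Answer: $\frac{\sqrt{379468848805641903864599598}}{13693241570} \approx 1422.6$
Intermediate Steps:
$t = - \frac{112749101443}{68466207850}$ ($t = - \frac{1094472}{451400} - \frac{1887646}{-2426804} = \left(-1094472\right) \frac{1}{451400} - - \frac{943823}{1213402} = - \frac{136809}{56425} + \frac{943823}{1213402} = - \frac{112749101443}{68466207850} \approx -1.6468$)
$\sqrt{P + t} = \sqrt{2023783 - \frac{112749101443}{68466207850}} = \sqrt{\frac{138560634772195107}{68466207850}} = \frac{\sqrt{379468848805641903864599598}}{13693241570}$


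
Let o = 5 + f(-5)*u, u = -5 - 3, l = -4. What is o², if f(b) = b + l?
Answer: 5929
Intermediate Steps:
u = -8
f(b) = -4 + b (f(b) = b - 4 = -4 + b)
o = 77 (o = 5 + (-4 - 5)*(-8) = 5 - 9*(-8) = 5 + 72 = 77)
o² = 77² = 5929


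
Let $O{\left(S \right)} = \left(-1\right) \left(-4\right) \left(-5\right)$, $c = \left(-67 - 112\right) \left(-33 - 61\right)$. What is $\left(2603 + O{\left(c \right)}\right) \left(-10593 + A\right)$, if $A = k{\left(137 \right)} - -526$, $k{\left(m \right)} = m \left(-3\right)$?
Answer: $-27064674$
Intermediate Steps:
$k{\left(m \right)} = - 3 m$
$c = 16826$ ($c = \left(-179\right) \left(-94\right) = 16826$)
$O{\left(S \right)} = -20$ ($O{\left(S \right)} = 4 \left(-5\right) = -20$)
$A = 115$ ($A = \left(-3\right) 137 - -526 = -411 + 526 = 115$)
$\left(2603 + O{\left(c \right)}\right) \left(-10593 + A\right) = \left(2603 - 20\right) \left(-10593 + 115\right) = 2583 \left(-10478\right) = -27064674$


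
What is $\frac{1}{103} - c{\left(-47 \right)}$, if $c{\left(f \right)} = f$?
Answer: $\frac{4842}{103} \approx 47.01$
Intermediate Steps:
$\frac{1}{103} - c{\left(-47 \right)} = \frac{1}{103} - -47 = \frac{1}{103} + 47 = \frac{4842}{103}$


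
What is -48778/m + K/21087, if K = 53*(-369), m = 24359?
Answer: -167218961/57073137 ≈ -2.9299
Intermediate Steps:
K = -19557
-48778/m + K/21087 = -48778/24359 - 19557/21087 = -48778*1/24359 - 19557*1/21087 = -48778/24359 - 2173/2343 = -167218961/57073137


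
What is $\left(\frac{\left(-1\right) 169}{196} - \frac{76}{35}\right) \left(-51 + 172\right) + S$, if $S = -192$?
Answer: $- \frac{547893}{980} \approx -559.07$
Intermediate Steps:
$\left(\frac{\left(-1\right) 169}{196} - \frac{76}{35}\right) \left(-51 + 172\right) + S = \left(\frac{\left(-1\right) 169}{196} - \frac{76}{35}\right) \left(-51 + 172\right) - 192 = \left(\left(-169\right) \frac{1}{196} - \frac{76}{35}\right) 121 - 192 = \left(- \frac{169}{196} - \frac{76}{35}\right) 121 - 192 = \left(- \frac{2973}{980}\right) 121 - 192 = - \frac{359733}{980} - 192 = - \frac{547893}{980}$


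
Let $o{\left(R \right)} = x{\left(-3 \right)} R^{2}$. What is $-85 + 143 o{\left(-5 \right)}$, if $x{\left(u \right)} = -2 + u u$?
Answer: $24940$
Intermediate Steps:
$x{\left(u \right)} = -2 + u^{2}$
$o{\left(R \right)} = 7 R^{2}$ ($o{\left(R \right)} = \left(-2 + \left(-3\right)^{2}\right) R^{2} = \left(-2 + 9\right) R^{2} = 7 R^{2}$)
$-85 + 143 o{\left(-5 \right)} = -85 + 143 \cdot 7 \left(-5\right)^{2} = -85 + 143 \cdot 7 \cdot 25 = -85 + 143 \cdot 175 = -85 + 25025 = 24940$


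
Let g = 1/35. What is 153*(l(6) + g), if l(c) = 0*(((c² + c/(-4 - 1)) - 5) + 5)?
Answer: 153/35 ≈ 4.3714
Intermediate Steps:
g = 1/35 ≈ 0.028571
l(c) = 0 (l(c) = 0*(((c² + c/(-5)) - 5) + 5) = 0*(((c² - c/5) - 5) + 5) = 0*((-5 + c² - c/5) + 5) = 0*(c² - c/5) = 0)
153*(l(6) + g) = 153*(0 + 1/35) = 153*(1/35) = 153/35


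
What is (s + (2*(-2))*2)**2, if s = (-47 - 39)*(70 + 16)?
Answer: 54819216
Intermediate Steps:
s = -7396 (s = -86*86 = -7396)
(s + (2*(-2))*2)**2 = (-7396 + (2*(-2))*2)**2 = (-7396 - 4*2)**2 = (-7396 - 8)**2 = (-7404)**2 = 54819216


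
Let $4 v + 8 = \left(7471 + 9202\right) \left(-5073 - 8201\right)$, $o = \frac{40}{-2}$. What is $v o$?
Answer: $1106587050$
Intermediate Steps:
$o = -20$ ($o = 40 \left(- \frac{1}{2}\right) = -20$)
$v = - \frac{110658705}{2}$ ($v = -2 + \frac{\left(7471 + 9202\right) \left(-5073 - 8201\right)}{4} = -2 + \frac{16673 \left(-13274\right)}{4} = -2 + \frac{1}{4} \left(-221317402\right) = -2 - \frac{110658701}{2} = - \frac{110658705}{2} \approx -5.5329 \cdot 10^{7}$)
$v o = \left(- \frac{110658705}{2}\right) \left(-20\right) = 1106587050$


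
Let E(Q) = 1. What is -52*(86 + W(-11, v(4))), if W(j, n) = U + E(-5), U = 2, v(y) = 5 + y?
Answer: -4628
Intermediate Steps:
W(j, n) = 3 (W(j, n) = 2 + 1 = 3)
-52*(86 + W(-11, v(4))) = -52*(86 + 3) = -52*89 = -4628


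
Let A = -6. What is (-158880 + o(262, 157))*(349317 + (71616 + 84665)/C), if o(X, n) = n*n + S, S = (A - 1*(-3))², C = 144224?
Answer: -3381055622056079/72112 ≈ -4.6886e+10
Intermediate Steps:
S = 9 (S = (-6 - 1*(-3))² = (-6 + 3)² = (-3)² = 9)
o(X, n) = 9 + n² (o(X, n) = n*n + 9 = n² + 9 = 9 + n²)
(-158880 + o(262, 157))*(349317 + (71616 + 84665)/C) = (-158880 + (9 + 157²))*(349317 + (71616 + 84665)/144224) = (-158880 + (9 + 24649))*(349317 + 156281*(1/144224)) = (-158880 + 24658)*(349317 + 156281/144224) = -134222*50380051289/144224 = -3381055622056079/72112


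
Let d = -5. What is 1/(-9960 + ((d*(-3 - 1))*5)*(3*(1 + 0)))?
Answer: -1/9660 ≈ -0.00010352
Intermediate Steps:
1/(-9960 + ((d*(-3 - 1))*5)*(3*(1 + 0))) = 1/(-9960 + (-5*(-3 - 1)*5)*(3*(1 + 0))) = 1/(-9960 + (-5*(-4)*5)*(3*1)) = 1/(-9960 + (20*5)*3) = 1/(-9960 + 100*3) = 1/(-9960 + 300) = 1/(-9660) = -1/9660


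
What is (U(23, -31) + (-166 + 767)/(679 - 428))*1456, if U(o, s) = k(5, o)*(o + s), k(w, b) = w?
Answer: -13743184/251 ≈ -54754.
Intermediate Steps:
U(o, s) = 5*o + 5*s (U(o, s) = 5*(o + s) = 5*o + 5*s)
(U(23, -31) + (-166 + 767)/(679 - 428))*1456 = ((5*23 + 5*(-31)) + (-166 + 767)/(679 - 428))*1456 = ((115 - 155) + 601/251)*1456 = (-40 + 601*(1/251))*1456 = (-40 + 601/251)*1456 = -9439/251*1456 = -13743184/251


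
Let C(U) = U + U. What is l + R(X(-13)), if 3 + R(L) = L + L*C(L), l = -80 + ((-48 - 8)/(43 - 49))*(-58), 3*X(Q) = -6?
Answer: -1855/3 ≈ -618.33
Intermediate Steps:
X(Q) = -2 (X(Q) = (1/3)*(-6) = -2)
l = -1864/3 (l = -80 - 56/(-6)*(-58) = -80 - 56*(-1/6)*(-58) = -80 + (28/3)*(-58) = -80 - 1624/3 = -1864/3 ≈ -621.33)
C(U) = 2*U
R(L) = -3 + L + 2*L**2 (R(L) = -3 + (L + L*(2*L)) = -3 + (L + 2*L**2) = -3 + L + 2*L**2)
l + R(X(-13)) = -1864/3 + (-3 - 2 + 2*(-2)**2) = -1864/3 + (-3 - 2 + 2*4) = -1864/3 + (-3 - 2 + 8) = -1864/3 + 3 = -1855/3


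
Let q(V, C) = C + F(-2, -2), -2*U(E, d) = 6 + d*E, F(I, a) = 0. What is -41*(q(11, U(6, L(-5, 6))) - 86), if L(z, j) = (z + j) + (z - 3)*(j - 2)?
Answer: -164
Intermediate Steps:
L(z, j) = j + z + (-3 + z)*(-2 + j) (L(z, j) = (j + z) + (-3 + z)*(-2 + j) = j + z + (-3 + z)*(-2 + j))
U(E, d) = -3 - E*d/2 (U(E, d) = -(6 + d*E)/2 = -(6 + E*d)/2 = -3 - E*d/2)
q(V, C) = C (q(V, C) = C + 0 = C)
-41*(q(11, U(6, L(-5, 6))) - 86) = -41*((-3 - 1/2*6*(6 - 1*(-5) - 2*6 + 6*(-5))) - 86) = -41*((-3 - 1/2*6*(6 + 5 - 12 - 30)) - 86) = -41*((-3 - 1/2*6*(-31)) - 86) = -41*((-3 + 93) - 86) = -41*(90 - 86) = -41*4 = -164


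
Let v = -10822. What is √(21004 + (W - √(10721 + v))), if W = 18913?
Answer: √(39917 - I*√101) ≈ 199.79 - 0.025*I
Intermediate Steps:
√(21004 + (W - √(10721 + v))) = √(21004 + (18913 - √(10721 - 10822))) = √(21004 + (18913 - √(-101))) = √(21004 + (18913 - I*√101)) = √(39917 - I*√101)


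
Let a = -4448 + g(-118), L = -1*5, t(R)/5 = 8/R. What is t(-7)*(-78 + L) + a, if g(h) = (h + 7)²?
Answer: 58431/7 ≈ 8347.3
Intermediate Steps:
g(h) = (7 + h)²
t(R) = 40/R (t(R) = 5*(8/R) = 40/R)
L = -5
a = 7873 (a = -4448 + (7 - 118)² = -4448 + (-111)² = -4448 + 12321 = 7873)
t(-7)*(-78 + L) + a = (40/(-7))*(-78 - 5) + 7873 = (40*(-⅐))*(-83) + 7873 = -40/7*(-83) + 7873 = 3320/7 + 7873 = 58431/7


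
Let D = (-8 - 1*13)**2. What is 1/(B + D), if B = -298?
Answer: 1/143 ≈ 0.0069930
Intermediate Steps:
D = 441 (D = (-8 - 13)**2 = (-21)**2 = 441)
1/(B + D) = 1/(-298 + 441) = 1/143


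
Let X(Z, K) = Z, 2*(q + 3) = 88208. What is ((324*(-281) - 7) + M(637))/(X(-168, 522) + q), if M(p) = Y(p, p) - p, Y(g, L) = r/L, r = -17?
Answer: -58405273/27985321 ≈ -2.0870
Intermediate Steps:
q = 44101 (q = -3 + (½)*88208 = -3 + 44104 = 44101)
Y(g, L) = -17/L
M(p) = -p - 17/p (M(p) = -17/p - p = -p - 17/p)
((324*(-281) - 7) + M(637))/(X(-168, 522) + q) = ((324*(-281) - 7) + (-1*637 - 17/637))/(-168 + 44101) = ((-91044 - 7) + (-637 - 17*1/637))/43933 = (-91051 + (-637 - 17/637))*(1/43933) = (-91051 - 405786/637)*(1/43933) = -58405273/637*1/43933 = -58405273/27985321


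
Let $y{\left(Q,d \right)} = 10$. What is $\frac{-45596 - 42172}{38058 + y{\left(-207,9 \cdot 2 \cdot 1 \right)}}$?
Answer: $- \frac{21942}{9517} \approx -2.3056$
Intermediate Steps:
$\frac{-45596 - 42172}{38058 + y{\left(-207,9 \cdot 2 \cdot 1 \right)}} = \frac{-45596 - 42172}{38058 + 10} = - \frac{87768}{38068} = \left(-87768\right) \frac{1}{38068} = - \frac{21942}{9517}$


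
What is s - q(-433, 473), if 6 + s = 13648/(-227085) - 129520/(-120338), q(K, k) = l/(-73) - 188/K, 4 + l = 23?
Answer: -2227555424133523/431888856030285 ≈ -5.1577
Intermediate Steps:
l = 19 (l = -4 + 23 = 19)
q(K, k) = -19/73 - 188/K (q(K, k) = 19/(-73) - 188/K = 19*(-1/73) - 188/K = -19/73 - 188/K)
s = -68096026102/13663477365 (s = -6 + (13648/(-227085) - 129520/(-120338)) = -6 + (13648*(-1/227085) - 129520*(-1/120338)) = -6 + (-13648/227085 + 64760/60169) = -6 + 13884838088/13663477365 = -68096026102/13663477365 ≈ -4.9838)
s - q(-433, 473) = -68096026102/13663477365 - (-19/73 - 188/(-433)) = -68096026102/13663477365 - (-19/73 - 188*(-1/433)) = -68096026102/13663477365 - (-19/73 + 188/433) = -68096026102/13663477365 - 1*5497/31609 = -68096026102/13663477365 - 5497/31609 = -2227555424133523/431888856030285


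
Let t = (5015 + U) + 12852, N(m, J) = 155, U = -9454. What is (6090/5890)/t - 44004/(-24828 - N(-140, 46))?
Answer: 218066343675/123797185631 ≈ 1.7615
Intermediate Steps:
t = 8413 (t = (5015 - 9454) + 12852 = -4439 + 12852 = 8413)
(6090/5890)/t - 44004/(-24828 - N(-140, 46)) = (6090/5890)/8413 - 44004/(-24828 - 1*155) = (6090*(1/5890))*(1/8413) - 44004/(-24828 - 155) = (609/589)*(1/8413) - 44004/(-24983) = 609/4955257 - 44004*(-1/24983) = 609/4955257 + 44004/24983 = 218066343675/123797185631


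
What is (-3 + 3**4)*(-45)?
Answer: -3510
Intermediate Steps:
(-3 + 3**4)*(-45) = (-3 + 81)*(-45) = 78*(-45) = -3510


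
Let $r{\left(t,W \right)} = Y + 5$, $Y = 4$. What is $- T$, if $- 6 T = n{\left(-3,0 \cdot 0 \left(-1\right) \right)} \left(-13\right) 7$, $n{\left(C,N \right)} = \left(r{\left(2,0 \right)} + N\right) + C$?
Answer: $-91$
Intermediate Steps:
$r{\left(t,W \right)} = 9$ ($r{\left(t,W \right)} = 4 + 5 = 9$)
$n{\left(C,N \right)} = 9 + C + N$ ($n{\left(C,N \right)} = \left(9 + N\right) + C = 9 + C + N$)
$T = 91$ ($T = - \frac{\left(9 - 3 + 0 \cdot 0 \left(-1\right)\right) \left(-13\right) 7}{6} = - \frac{\left(9 - 3 + 0 \left(-1\right)\right) \left(-13\right) 7}{6} = - \frac{\left(9 - 3 + 0\right) \left(-13\right) 7}{6} = - \frac{6 \left(-13\right) 7}{6} = - \frac{\left(-78\right) 7}{6} = \left(- \frac{1}{6}\right) \left(-546\right) = 91$)
$- T = \left(-1\right) 91 = -91$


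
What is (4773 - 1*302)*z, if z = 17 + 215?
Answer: 1037272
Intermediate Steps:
z = 232
(4773 - 1*302)*z = (4773 - 1*302)*232 = (4773 - 302)*232 = 4471*232 = 1037272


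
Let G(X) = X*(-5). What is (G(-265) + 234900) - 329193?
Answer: -92968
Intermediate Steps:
G(X) = -5*X
(G(-265) + 234900) - 329193 = (-5*(-265) + 234900) - 329193 = (1325 + 234900) - 329193 = 236225 - 329193 = -92968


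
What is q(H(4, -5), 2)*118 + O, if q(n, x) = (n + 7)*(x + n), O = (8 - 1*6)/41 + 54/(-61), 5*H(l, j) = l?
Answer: 161082128/62525 ≈ 2576.3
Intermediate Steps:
H(l, j) = l/5
O = -2092/2501 (O = (8 - 6)*(1/41) + 54*(-1/61) = 2*(1/41) - 54/61 = 2/41 - 54/61 = -2092/2501 ≈ -0.83647)
q(n, x) = (7 + n)*(n + x)
q(H(4, -5), 2)*118 + O = (((⅕)*4)² + 7*((⅕)*4) + 7*2 + ((⅕)*4)*2)*118 - 2092/2501 = ((⅘)² + 7*(⅘) + 14 + (⅘)*2)*118 - 2092/2501 = (16/25 + 28/5 + 14 + 8/5)*118 - 2092/2501 = (546/25)*118 - 2092/2501 = 64428/25 - 2092/2501 = 161082128/62525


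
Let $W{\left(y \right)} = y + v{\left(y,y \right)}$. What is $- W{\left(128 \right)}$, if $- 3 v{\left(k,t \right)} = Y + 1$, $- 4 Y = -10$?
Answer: $- \frac{761}{6} \approx -126.83$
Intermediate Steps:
$Y = \frac{5}{2}$ ($Y = \left(- \frac{1}{4}\right) \left(-10\right) = \frac{5}{2} \approx 2.5$)
$v{\left(k,t \right)} = - \frac{7}{6}$ ($v{\left(k,t \right)} = - \frac{\frac{5}{2} + 1}{3} = \left(- \frac{1}{3}\right) \frac{7}{2} = - \frac{7}{6}$)
$W{\left(y \right)} = - \frac{7}{6} + y$ ($W{\left(y \right)} = y - \frac{7}{6} = - \frac{7}{6} + y$)
$- W{\left(128 \right)} = - (- \frac{7}{6} + 128) = \left(-1\right) \frac{761}{6} = - \frac{761}{6}$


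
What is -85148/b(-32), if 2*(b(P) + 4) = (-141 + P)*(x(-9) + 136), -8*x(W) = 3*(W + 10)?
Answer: 1362368/187769 ≈ 7.2556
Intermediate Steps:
x(W) = -15/4 - 3*W/8 (x(W) = -3*(W + 10)/8 = -3*(10 + W)/8 = -(30 + 3*W)/8 = -15/4 - 3*W/8)
b(P) = -153049/16 + 1085*P/16 (b(P) = -4 + ((-141 + P)*((-15/4 - 3/8*(-9)) + 136))/2 = -4 + ((-141 + P)*((-15/4 + 27/8) + 136))/2 = -4 + ((-141 + P)*(-3/8 + 136))/2 = -4 + ((-141 + P)*(1085/8))/2 = -4 + (-152985/8 + 1085*P/8)/2 = -4 + (-152985/16 + 1085*P/16) = -153049/16 + 1085*P/16)
-85148/b(-32) = -85148/(-153049/16 + (1085/16)*(-32)) = -85148/(-153049/16 - 2170) = -85148/(-187769/16) = -85148*(-16/187769) = 1362368/187769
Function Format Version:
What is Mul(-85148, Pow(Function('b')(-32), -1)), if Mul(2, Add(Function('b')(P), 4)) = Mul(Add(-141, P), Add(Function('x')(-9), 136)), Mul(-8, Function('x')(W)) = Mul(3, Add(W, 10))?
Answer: Rational(1362368, 187769) ≈ 7.2556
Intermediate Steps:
Function('x')(W) = Add(Rational(-15, 4), Mul(Rational(-3, 8), W)) (Function('x')(W) = Mul(Rational(-1, 8), Mul(3, Add(W, 10))) = Mul(Rational(-1, 8), Mul(3, Add(10, W))) = Mul(Rational(-1, 8), Add(30, Mul(3, W))) = Add(Rational(-15, 4), Mul(Rational(-3, 8), W)))
Function('b')(P) = Add(Rational(-153049, 16), Mul(Rational(1085, 16), P)) (Function('b')(P) = Add(-4, Mul(Rational(1, 2), Mul(Add(-141, P), Add(Add(Rational(-15, 4), Mul(Rational(-3, 8), -9)), 136)))) = Add(-4, Mul(Rational(1, 2), Mul(Add(-141, P), Add(Add(Rational(-15, 4), Rational(27, 8)), 136)))) = Add(-4, Mul(Rational(1, 2), Mul(Add(-141, P), Add(Rational(-3, 8), 136)))) = Add(-4, Mul(Rational(1, 2), Mul(Add(-141, P), Rational(1085, 8)))) = Add(-4, Mul(Rational(1, 2), Add(Rational(-152985, 8), Mul(Rational(1085, 8), P)))) = Add(-4, Add(Rational(-152985, 16), Mul(Rational(1085, 16), P))) = Add(Rational(-153049, 16), Mul(Rational(1085, 16), P)))
Mul(-85148, Pow(Function('b')(-32), -1)) = Mul(-85148, Pow(Add(Rational(-153049, 16), Mul(Rational(1085, 16), -32)), -1)) = Mul(-85148, Pow(Add(Rational(-153049, 16), -2170), -1)) = Mul(-85148, Pow(Rational(-187769, 16), -1)) = Mul(-85148, Rational(-16, 187769)) = Rational(1362368, 187769)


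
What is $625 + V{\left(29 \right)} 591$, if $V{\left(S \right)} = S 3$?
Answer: $52042$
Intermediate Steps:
$V{\left(S \right)} = 3 S$
$625 + V{\left(29 \right)} 591 = 625 + 3 \cdot 29 \cdot 591 = 625 + 87 \cdot 591 = 625 + 51417 = 52042$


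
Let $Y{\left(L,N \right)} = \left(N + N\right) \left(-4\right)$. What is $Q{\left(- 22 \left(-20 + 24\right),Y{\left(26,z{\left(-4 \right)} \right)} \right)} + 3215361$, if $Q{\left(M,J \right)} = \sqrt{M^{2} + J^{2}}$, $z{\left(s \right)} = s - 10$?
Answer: $3215361 + 8 \sqrt{317} \approx 3.2155 \cdot 10^{6}$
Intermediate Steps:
$z{\left(s \right)} = -10 + s$ ($z{\left(s \right)} = s - 10 = -10 + s$)
$Y{\left(L,N \right)} = - 8 N$ ($Y{\left(L,N \right)} = 2 N \left(-4\right) = - 8 N$)
$Q{\left(M,J \right)} = \sqrt{J^{2} + M^{2}}$
$Q{\left(- 22 \left(-20 + 24\right),Y{\left(26,z{\left(-4 \right)} \right)} \right)} + 3215361 = \sqrt{\left(- 8 \left(-10 - 4\right)\right)^{2} + \left(- 22 \left(-20 + 24\right)\right)^{2}} + 3215361 = \sqrt{\left(\left(-8\right) \left(-14\right)\right)^{2} + \left(\left(-22\right) 4\right)^{2}} + 3215361 = \sqrt{112^{2} + \left(-88\right)^{2}} + 3215361 = \sqrt{12544 + 7744} + 3215361 = \sqrt{20288} + 3215361 = 8 \sqrt{317} + 3215361 = 3215361 + 8 \sqrt{317}$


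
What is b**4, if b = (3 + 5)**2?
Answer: 16777216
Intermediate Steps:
b = 64 (b = 8**2 = 64)
b**4 = 64**4 = 16777216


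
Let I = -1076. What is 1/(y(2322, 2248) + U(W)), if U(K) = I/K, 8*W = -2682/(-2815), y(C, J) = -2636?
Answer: -1341/15650636 ≈ -8.5683e-5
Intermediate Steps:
W = 1341/11260 (W = (-2682/(-2815))/8 = (-2682*(-1/2815))/8 = (1/8)*(2682/2815) = 1341/11260 ≈ 0.11909)
U(K) = -1076/K
1/(y(2322, 2248) + U(W)) = 1/(-2636 - 1076/1341/11260) = 1/(-2636 - 1076*11260/1341) = 1/(-2636 - 12115760/1341) = 1/(-15650636/1341) = -1341/15650636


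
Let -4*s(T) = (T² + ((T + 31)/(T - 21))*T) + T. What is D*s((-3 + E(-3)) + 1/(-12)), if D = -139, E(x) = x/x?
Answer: 26983375/159552 ≈ 169.12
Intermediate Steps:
E(x) = 1
s(T) = -T/4 - T²/4 - T*(31 + T)/(4*(-21 + T)) (s(T) = -((T² + ((T + 31)/(T - 21))*T) + T)/4 = -((T² + ((31 + T)/(-21 + T))*T) + T)/4 = -((T² + T*(31 + T)/(-21 + T)) + T)/4 = -(T + T² + T*(31 + T)/(-21 + T))/4 = -T/4 - T²/4 - T*(31 + T)/(4*(-21 + T)))
D*s((-3 + E(-3)) + 1/(-12)) = -139*((-3 + 1) + 1/(-12))*(-10 - ((-3 + 1) + 1/(-12))² + 19*((-3 + 1) + 1/(-12)))/(4*(-21 + ((-3 + 1) + 1/(-12)))) = -139*(-2 - 1/12)*(-10 - (-2 - 1/12)² + 19*(-2 - 1/12))/(4*(-21 + (-2 - 1/12))) = -139*(-25)*(-10 - (-25/12)² + 19*(-25/12))/(4*12*(-21 - 25/12)) = -139*(-25)*(-10 - 1*625/144 - 475/12)/(4*12*(-277/12)) = -139*(-25)*(-12)*(-10 - 625/144 - 475/12)/(4*12*277) = -139*(-25)*(-12)*(-7765)/(4*12*277*144) = -139*(-194125/159552) = 26983375/159552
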